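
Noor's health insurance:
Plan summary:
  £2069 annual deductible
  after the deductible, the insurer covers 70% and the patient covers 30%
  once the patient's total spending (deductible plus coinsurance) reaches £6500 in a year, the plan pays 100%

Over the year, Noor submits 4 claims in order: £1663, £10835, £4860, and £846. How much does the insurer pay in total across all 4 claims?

£11704

Claim 1 — £1663: all of it applies to the deductible. Cost to patient: £1663. OOP to date £1663. Plan pays £1663 − £1663 = £0.
Claim 2 — £10835: deductible takes £406, £10429 remains; coinsurance £10429 × 30% = £3128.70. Patient pays £3534.70; OOP now £5197.70. Plan pays £10835 − £3534.70 = £7300.30.
Claim 3 — £4860: deductible already satisfied, so patient's share is 30% × £4860 = £1458. That would push OOP to £6655.70, over the £6500 cap, so patient pays £6500 − £5197.70 = £1302.30. Insurer: £4860 − £1302.30 = £3557.70.
Claim 4 — £846: 30% coinsurance on £846 = £253.80. Adding that to £6500 gives £6753.80, past the £6500 cap; patient pays only £6500 − £6500 = £0. Plan pays £846 − £0 = £846.
Insurer total: £0 + £7300.30 + £3557.70 + £846 = £11704.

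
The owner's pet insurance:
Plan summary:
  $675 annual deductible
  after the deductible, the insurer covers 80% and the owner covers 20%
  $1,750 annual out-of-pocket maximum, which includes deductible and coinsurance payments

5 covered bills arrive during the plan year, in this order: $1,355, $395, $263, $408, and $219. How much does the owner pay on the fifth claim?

Bill 1, $1,355: deductible takes $675, $680 remains; owner's 20% is $136. Cost to owner: $811. OOP to date $811.
Bill 2, $395: deductible met; 20% of $395 = $79. Cost to owner: $79. OOP to date $890.
Bill 3, $263: deductible already satisfied, so owner's share is 20% × $263 = $52.60. Owner pays $52.60; OOP now $942.60.
Bill 4, $408: deductible already satisfied, so owner's share is 20% × $408 = $81.60. Cost to owner: $81.60. OOP to date $1,024.20.
Bill 5, $219: deductible met; 20% of $219 = $43.80. Cost to owner: $43.80. OOP to date $1,068.

$43.80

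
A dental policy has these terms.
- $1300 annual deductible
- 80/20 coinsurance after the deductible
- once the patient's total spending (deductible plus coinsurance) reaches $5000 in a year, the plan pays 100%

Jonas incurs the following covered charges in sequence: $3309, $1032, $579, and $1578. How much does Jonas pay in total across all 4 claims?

$2339.60

Claim 1 ($3309): $1300 finishes the deductible; $2009 goes to coinsurance; coinsurance $2009 × 20% = $401.80. Patient pays $1701.80; OOP now $1701.80.
Claim 2 ($1032): deductible met; 20% of $1032 = $206.40. Patient owes $206.40 (running OOP $1908.20).
Claim 3 ($579): 20% coinsurance on $579 = $115.80. Cost to patient: $115.80. OOP to date $2024.
Claim 4 ($1578): 20% coinsurance on $1578 = $315.60. Patient owes $315.60 (running OOP $2339.60).
Total paid by the patient: $1701.80 + $206.40 + $115.80 + $315.60 = $2339.60.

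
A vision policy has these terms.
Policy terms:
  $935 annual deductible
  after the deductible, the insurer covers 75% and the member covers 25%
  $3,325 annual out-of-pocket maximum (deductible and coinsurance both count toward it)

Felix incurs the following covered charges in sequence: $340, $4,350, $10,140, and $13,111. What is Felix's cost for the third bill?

$1,451.25

Claim 1 ($340): fully absorbed by the deductible. Cost to member: $340. OOP to date $340.
Claim 2 ($4,350): deductible takes $595, $3,755 remains; coinsurance $3,755 × 25% = $938.75. Member pays $1,533.75; OOP now $1,873.75.
Claim 3 ($10,140): deductible already satisfied, so member's share is 25% × $10,140 = $2,535. OOP would hit $4,408.75 > $3,325, so the cap limits the member to $3,325 − $1,873.75 = $1,451.25.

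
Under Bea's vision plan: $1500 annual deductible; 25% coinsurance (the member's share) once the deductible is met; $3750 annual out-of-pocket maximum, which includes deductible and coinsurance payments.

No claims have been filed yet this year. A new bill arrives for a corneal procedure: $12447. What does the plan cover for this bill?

Deductible not yet touched, so the first $1500 of the bill goes to the deductible.
That leaves $12447 − $1500 = $10947 for coinsurance.
25% of $10947 = $2736.75 falls to the member.
Member responsibility before any cap: $1500 + $2736.75 = $4236.75.
That would bring total out-of-pocket to $4236.75, past the $3750 cap. The member is capped at $3750 − $0 = $3750 on this claim.
Insurer pays the balance: $12447 − $3750 = $8697.

$8697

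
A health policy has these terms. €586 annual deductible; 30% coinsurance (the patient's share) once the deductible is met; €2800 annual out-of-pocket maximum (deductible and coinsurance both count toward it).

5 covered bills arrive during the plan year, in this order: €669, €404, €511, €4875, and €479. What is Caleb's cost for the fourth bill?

Bill 1, €669: €586 to deductible, leaving €83; coinsurance €83 × 30% = €24.90. Patient pays €610.90; OOP now €610.90.
Bill 2, €404: 30% coinsurance on €404 = €121.20. Cost to patient: €121.20. OOP to date €732.10.
Bill 3, €511: deductible already satisfied, so patient's share is 30% × €511 = €153.30. Cost to patient: €153.30. OOP to date €885.40.
Bill 4, €4875: deductible met; 30% of €4875 = €1462.50. Patient pays €1462.50; OOP now €2347.90.

€1462.50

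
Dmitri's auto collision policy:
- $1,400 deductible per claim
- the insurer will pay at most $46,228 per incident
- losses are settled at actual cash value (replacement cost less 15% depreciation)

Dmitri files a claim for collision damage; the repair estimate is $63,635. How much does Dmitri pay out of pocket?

$17,407

At 15% depreciation, ACV = $63,635 − $9,545.25 = $54,089.75.
Less the $1,400 deductible: $54,089.75 − $1,400 = $52,689.75.
Since $52,689.75 > $46,228, the payout is capped at $46,228.
The driver bears the rest of the original loss: $63,635 − $46,228 = $17,407.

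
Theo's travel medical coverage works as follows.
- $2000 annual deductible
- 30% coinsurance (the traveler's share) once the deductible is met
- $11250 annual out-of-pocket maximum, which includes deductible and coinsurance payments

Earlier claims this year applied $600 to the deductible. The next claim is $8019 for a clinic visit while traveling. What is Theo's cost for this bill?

$3385.70

Remaining deductible: $2000 − $600 = $1400.
After the $1400 deductible portion, $8019 − $1400 = $6619 is subject to coinsurance.
Coinsurance: $6619 × 30% = $1985.70.
So the traveler owes $1400 + $1985.70 = $3385.70 before any cap.
Cumulative spending $600 + $3385.70 = $3985.70 stays under the $11250 maximum.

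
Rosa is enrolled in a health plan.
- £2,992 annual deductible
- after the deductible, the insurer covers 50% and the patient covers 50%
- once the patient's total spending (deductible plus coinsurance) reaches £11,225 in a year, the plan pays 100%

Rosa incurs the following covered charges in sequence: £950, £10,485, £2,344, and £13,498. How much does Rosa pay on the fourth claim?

£2,839.50

Bill 1, £950: entire amount goes to the deductible. Cost to patient: £950. OOP to date £950.
Bill 2, £10,485: £2,042 finishes the deductible; £8,443 goes to coinsurance; patient's 50% is £4,221.50. Patient owes £6,263.50 (running OOP £7,213.50).
Bill 3, £2,344: 50% coinsurance on £2,344 = £1,172. Patient owes £1,172 (running OOP £8,385.50).
Bill 4, £13,498: 50% coinsurance on £13,498 = £6,749. Adding that to £8,385.50 gives £15,134.50, past the £11,225 cap; patient pays only £11,225 − £8,385.50 = £2,839.50.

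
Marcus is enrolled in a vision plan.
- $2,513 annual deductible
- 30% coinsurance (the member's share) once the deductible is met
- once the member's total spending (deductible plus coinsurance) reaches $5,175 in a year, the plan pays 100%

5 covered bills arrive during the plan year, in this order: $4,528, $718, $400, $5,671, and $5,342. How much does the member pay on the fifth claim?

Claim 1 — $4,528: $2,513 finishes the deductible; $2,015 goes to coinsurance; 30% of $2,015 = $604.50. Cost to member: $3,117.50. OOP to date $3,117.50.
Claim 2 — $718: 30% coinsurance on $718 = $215.40. Member pays $215.40; OOP now $3,332.90.
Claim 3 — $400: deductible met; 30% of $400 = $120. Member owes $120 (running OOP $3,452.90).
Claim 4 — $5,671: 30% coinsurance on $5,671 = $1,701.30. Cost to member: $1,701.30. OOP to date $5,154.20.
Claim 5 — $5,342: deductible already satisfied, so member's share is 30% × $5,342 = $1,602.60. OOP would hit $6,756.80 > $5,175, so the cap limits the member to $5,175 − $5,154.20 = $20.80.

$20.80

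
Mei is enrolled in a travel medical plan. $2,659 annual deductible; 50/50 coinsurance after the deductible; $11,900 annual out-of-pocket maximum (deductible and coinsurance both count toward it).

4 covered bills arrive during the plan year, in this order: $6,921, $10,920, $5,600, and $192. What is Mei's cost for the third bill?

$1,650

Bill 1, $6,921: deductible takes $2,659, $4,262 remains; 50% of $4,262 = $2,131. Cost to traveler: $4,790. OOP to date $4,790.
Bill 2, $10,920: 50% coinsurance on $10,920 = $5,460. Traveler owes $5,460 (running OOP $10,250).
Bill 3, $5,600: deductible already satisfied, so traveler's share is 50% × $5,600 = $2,800. OOP would hit $13,050 > $11,900, so the cap limits the traveler to $11,900 − $10,250 = $1,650.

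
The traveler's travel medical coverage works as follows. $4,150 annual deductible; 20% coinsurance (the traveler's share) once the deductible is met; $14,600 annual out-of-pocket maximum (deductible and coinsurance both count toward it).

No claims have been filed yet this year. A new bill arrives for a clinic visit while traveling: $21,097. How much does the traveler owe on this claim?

$7,539.40

The full $4,150 deductible is still open; $4,150 of this bill applies to it.
That leaves $21,097 − $4,150 = $16,947 for coinsurance.
20% of $16,947 = $3,389.40 falls to the traveler.
So the traveler owes $4,150 + $3,389.40 = $7,539.40 before any cap.
Total out-of-pocket so far would be $0 + $7,539.40 = $7,539.40, below the $14,600 cap — no reduction.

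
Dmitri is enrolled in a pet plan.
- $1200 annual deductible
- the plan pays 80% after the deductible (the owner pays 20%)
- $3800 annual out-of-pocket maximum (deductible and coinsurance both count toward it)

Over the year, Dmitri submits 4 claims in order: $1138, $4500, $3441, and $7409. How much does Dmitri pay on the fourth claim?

Bill 1, $1138: fully absorbed by the deductible. Owner pays $1138; OOP now $1138.
Bill 2, $4500: deductible takes $62, $4438 remains; coinsurance $4438 × 20% = $887.60. Owner owes $949.60 (running OOP $2087.60).
Bill 3, $3441: 20% coinsurance on $3441 = $688.20. Owner owes $688.20 (running OOP $2775.80).
Bill 4, $7409: deductible met; 20% of $7409 = $1481.80. That would push OOP to $4257.60, over the $3800 cap, so owner pays $3800 − $2775.80 = $1024.20.

$1024.20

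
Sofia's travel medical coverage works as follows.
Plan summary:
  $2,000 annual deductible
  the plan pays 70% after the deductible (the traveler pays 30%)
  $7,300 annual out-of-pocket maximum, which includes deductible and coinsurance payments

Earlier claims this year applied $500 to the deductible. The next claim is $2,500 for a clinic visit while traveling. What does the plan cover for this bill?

$700

Deductible still to meet: $2,000 − $500 = $1,500.
The remaining $1,000 (= $2,500 − $1,500) moves to coinsurance.
Coinsurance: $1,000 × 30% = $300.
So the traveler owes $1,500 + $300 = $1,800 before any cap.
Cumulative spending $500 + $1,800 = $2,300 stays under the $7,300 maximum.
Insurer pays the balance: $2,500 − $1,800 = $700.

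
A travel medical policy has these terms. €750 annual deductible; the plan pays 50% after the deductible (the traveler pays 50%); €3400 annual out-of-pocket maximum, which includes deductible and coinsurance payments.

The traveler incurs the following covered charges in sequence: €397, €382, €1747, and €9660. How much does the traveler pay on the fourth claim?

Claim 1 — €397: fully absorbed by the deductible. Cost to traveler: €397. OOP to date €397.
Claim 2 — €382: €353 to deductible, leaving €29; traveler's 50% is €14.50. Cost to traveler: €367.50. OOP to date €764.50.
Claim 3 — €1747: deductible met; 50% of €1747 = €873.50. Cost to traveler: €873.50. OOP to date €1638.
Claim 4 — €9660: deductible met; 50% of €9660 = €4830. Adding that to €1638 gives €6468, past the €3400 cap; traveler pays only €3400 − €1638 = €1762.

€1762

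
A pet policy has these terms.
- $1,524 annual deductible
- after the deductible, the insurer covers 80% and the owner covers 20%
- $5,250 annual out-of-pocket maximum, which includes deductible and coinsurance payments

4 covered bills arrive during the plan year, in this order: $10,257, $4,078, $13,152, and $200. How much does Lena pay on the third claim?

$1,163.80

Bill 1, $10,257: $1,524 finishes the deductible; $8,733 goes to coinsurance; coinsurance $8,733 × 20% = $1,746.60. Owner owes $3,270.60 (running OOP $3,270.60).
Bill 2, $4,078: 20% coinsurance on $4,078 = $815.60. Cost to owner: $815.60. OOP to date $4,086.20.
Bill 3, $13,152: deductible met; 20% of $13,152 = $2,630.40. Adding that to $4,086.20 gives $6,716.60, past the $5,250 cap; owner pays only $5,250 − $4,086.20 = $1,163.80.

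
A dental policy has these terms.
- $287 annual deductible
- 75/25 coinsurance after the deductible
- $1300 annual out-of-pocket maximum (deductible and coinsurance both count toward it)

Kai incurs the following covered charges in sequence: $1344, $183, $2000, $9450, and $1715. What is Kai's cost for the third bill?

#1 ($1344): $287 to deductible, leaving $1057; patient's 25% is $264.25. Cost to patient: $551.25. OOP to date $551.25.
#2 ($183): 25% coinsurance on $183 = $45.75. Patient owes $45.75 (running OOP $597).
#3 ($2000): deductible already satisfied, so patient's share is 25% × $2000 = $500. Patient pays $500; OOP now $1097.

$500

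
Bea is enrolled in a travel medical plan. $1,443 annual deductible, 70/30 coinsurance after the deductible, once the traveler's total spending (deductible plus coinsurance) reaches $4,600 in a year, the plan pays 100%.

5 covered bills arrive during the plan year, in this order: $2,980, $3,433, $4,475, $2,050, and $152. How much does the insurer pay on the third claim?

$3,132.50

#1 ($2,980): deductible takes $1,443, $1,537 remains; 30% of $1,537 = $461.10. Traveler pays $1,904.10; OOP now $1,904.10. Insurer: $2,980 − $1,904.10 = $1,075.90.
#2 ($3,433): 30% coinsurance on $3,433 = $1,029.90. Traveler owes $1,029.90 (running OOP $2,934). Insurer: $3,433 − $1,029.90 = $2,403.10.
#3 ($4,475): deductible already satisfied, so traveler's share is 30% × $4,475 = $1,342.50. Cost to traveler: $1,342.50. OOP to date $4,276.50. Insurer: $4,475 − $1,342.50 = $3,132.50.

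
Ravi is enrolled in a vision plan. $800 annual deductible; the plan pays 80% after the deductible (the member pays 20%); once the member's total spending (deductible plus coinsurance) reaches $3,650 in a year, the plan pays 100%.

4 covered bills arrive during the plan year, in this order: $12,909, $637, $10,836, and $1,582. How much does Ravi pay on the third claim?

Bill 1, $12,909: deductible takes $800, $12,109 remains; 20% of $12,109 = $2,421.80. Member owes $3,221.80 (running OOP $3,221.80).
Bill 2, $637: 20% coinsurance on $637 = $127.40. Member pays $127.40; OOP now $3,349.20.
Bill 3, $10,836: deductible already satisfied, so member's share is 20% × $10,836 = $2,167.20. Adding that to $3,349.20 gives $5,516.40, past the $3,650 cap; member pays only $3,650 − $3,349.20 = $300.80.

$300.80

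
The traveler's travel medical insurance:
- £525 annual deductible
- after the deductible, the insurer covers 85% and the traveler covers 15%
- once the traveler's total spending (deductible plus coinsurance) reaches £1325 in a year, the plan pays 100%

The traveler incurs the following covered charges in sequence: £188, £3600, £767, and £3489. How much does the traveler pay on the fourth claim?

£195.50

Claim 1 — £188: entire amount goes to the deductible. Cost to traveler: £188. OOP to date £188.
Claim 2 — £3600: £337 to deductible, leaving £3263; traveler's 15% is £489.45. Traveler owes £826.45 (running OOP £1014.45).
Claim 3 — £767: 15% coinsurance on £767 = £115.05. Traveler pays £115.05; OOP now £1129.50.
Claim 4 — £3489: 15% coinsurance on £3489 = £523.35. OOP would hit £1652.85 > £1325, so the cap limits the traveler to £1325 − £1129.50 = £195.50.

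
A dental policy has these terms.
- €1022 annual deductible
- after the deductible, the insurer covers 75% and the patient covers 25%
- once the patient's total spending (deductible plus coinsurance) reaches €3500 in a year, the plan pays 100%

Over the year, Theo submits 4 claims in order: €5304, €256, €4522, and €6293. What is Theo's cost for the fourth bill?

Claim 1 — €5304: €1022 to deductible, leaving €4282; patient's 25% is €1070.50. Patient owes €2092.50 (running OOP €2092.50).
Claim 2 — €256: deductible already satisfied, so patient's share is 25% × €256 = €64. Cost to patient: €64. OOP to date €2156.50.
Claim 3 — €4522: deductible met; 25% of €4522 = €1130.50. Patient pays €1130.50; OOP now €3287.
Claim 4 — €6293: deductible already satisfied, so patient's share is 25% × €6293 = €1573.25. That would push OOP to €4860.25, over the €3500 cap, so patient pays €3500 − €3287 = €213.

€213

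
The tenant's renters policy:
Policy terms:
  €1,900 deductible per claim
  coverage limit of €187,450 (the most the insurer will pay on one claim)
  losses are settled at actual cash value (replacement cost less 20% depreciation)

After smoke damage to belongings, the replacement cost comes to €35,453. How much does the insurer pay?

At 20% depreciation, ACV = €35,453 − €7,090.60 = €28,362.40.
Subtract the deductible: €28,362.40 − €1,900 = €26,462.40.
That's under the €187,450 cap, so the insurer reimburses the full €26,462.40.

€26,462.40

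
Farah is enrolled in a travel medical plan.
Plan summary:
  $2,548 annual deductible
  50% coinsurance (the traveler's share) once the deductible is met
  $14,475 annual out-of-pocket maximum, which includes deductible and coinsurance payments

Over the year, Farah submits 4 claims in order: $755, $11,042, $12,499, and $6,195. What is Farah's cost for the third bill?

#1 ($755): fully absorbed by the deductible. Traveler owes $755 (running OOP $755).
#2 ($11,042): $1,793 to deductible, leaving $9,249; coinsurance $9,249 × 50% = $4,624.50. Traveler pays $6,417.50; OOP now $7,172.50.
#3 ($12,499): deductible already satisfied, so traveler's share is 50% × $12,499 = $6,249.50. Cost to traveler: $6,249.50. OOP to date $13,422.

$6,249.50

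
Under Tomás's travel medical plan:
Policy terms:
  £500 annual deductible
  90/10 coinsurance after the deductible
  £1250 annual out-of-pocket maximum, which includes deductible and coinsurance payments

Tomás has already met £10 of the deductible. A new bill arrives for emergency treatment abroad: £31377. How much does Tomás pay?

£10 of the £500 deductible is already met, leaving £490.
That leaves £31377 − £490 = £30887 for coinsurance.
Coinsurance: £30887 × 10% = £3088.70.
That puts the traveler's cost at £490 + £3088.70 = £3578.70 before any cap.
Year-to-date out-of-pocket would reach £10 + £3578.70 = £3588.70, above the £1250 maximum, so the traveler pays only £1250 − £10 = £1240.

£1240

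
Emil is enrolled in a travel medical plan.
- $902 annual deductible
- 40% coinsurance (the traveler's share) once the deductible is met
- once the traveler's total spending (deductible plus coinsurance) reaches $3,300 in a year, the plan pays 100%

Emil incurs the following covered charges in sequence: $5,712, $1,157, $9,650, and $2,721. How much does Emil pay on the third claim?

$11.20

Bill 1, $5,712: $902 to deductible, leaving $4,810; 40% of $4,810 = $1,924. Cost to traveler: $2,826. OOP to date $2,826.
Bill 2, $1,157: deductible already satisfied, so traveler's share is 40% × $1,157 = $462.80. Traveler pays $462.80; OOP now $3,288.80.
Bill 3, $9,650: deductible already satisfied, so traveler's share is 40% × $9,650 = $3,860. Adding that to $3,288.80 gives $7,148.80, past the $3,300 cap; traveler pays only $3,300 − $3,288.80 = $11.20.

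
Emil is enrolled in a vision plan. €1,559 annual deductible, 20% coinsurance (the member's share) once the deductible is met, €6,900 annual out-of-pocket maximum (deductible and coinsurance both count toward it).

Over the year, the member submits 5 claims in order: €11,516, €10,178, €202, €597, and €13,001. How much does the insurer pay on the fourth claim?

Claim 1 (€11,516): €1,559 finishes the deductible; €9,957 goes to coinsurance; coinsurance €9,957 × 20% = €1,991.40. Cost to member: €3,550.40. OOP to date €3,550.40. Insurer: €11,516 − €3,550.40 = €7,965.60.
Claim 2 (€10,178): deductible already satisfied, so member's share is 20% × €10,178 = €2,035.60. Member owes €2,035.60 (running OOP €5,586). Plan pays €10,178 − €2,035.60 = €8,142.40.
Claim 3 (€202): 20% coinsurance on €202 = €40.40. Member pays €40.40; OOP now €5,626.40. Insurer: €202 − €40.40 = €161.60.
Claim 4 (€597): deductible already satisfied, so member's share is 20% × €597 = €119.40. Member pays €119.40; OOP now €5,745.80. Plan pays €597 − €119.40 = €477.60.

€477.60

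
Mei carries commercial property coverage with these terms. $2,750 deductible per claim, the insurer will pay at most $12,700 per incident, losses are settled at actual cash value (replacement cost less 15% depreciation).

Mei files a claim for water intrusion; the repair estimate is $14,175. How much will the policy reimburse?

$9,298.75

Depreciate 15%: the covered value is $14,175 × 0.85 = $12,048.75.
After the deductible, $12,048.75 − $2,750 = $9,298.75 remains.
That's under the $12,700 cap, so the insurer reimburses the full $9,298.75.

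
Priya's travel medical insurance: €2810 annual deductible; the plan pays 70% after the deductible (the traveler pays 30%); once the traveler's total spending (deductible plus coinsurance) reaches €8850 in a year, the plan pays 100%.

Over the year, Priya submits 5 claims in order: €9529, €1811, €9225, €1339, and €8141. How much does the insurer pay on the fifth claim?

#1 (€9529): €2810 finishes the deductible; €6719 goes to coinsurance; coinsurance €6719 × 30% = €2015.70. Cost to traveler: €4825.70. OOP to date €4825.70. Insurer: €9529 − €4825.70 = €4703.30.
#2 (€1811): deductible met; 30% of €1811 = €543.30. Cost to traveler: €543.30. OOP to date €5369. Plan pays €1811 − €543.30 = €1267.70.
#3 (€9225): deductible met; 30% of €9225 = €2767.50. Cost to traveler: €2767.50. OOP to date €8136.50. Plan pays €9225 − €2767.50 = €6457.50.
#4 (€1339): 30% coinsurance on €1339 = €401.70. Traveler pays €401.70; OOP now €8538.20. Insurer: €1339 − €401.70 = €937.30.
#5 (€8141): deductible already satisfied, so traveler's share is 30% × €8141 = €2442.30. OOP would hit €10980.50 > €8850, so the cap limits the traveler to €8850 − €8538.20 = €311.80. Plan pays €8141 − €311.80 = €7829.20.

€7829.20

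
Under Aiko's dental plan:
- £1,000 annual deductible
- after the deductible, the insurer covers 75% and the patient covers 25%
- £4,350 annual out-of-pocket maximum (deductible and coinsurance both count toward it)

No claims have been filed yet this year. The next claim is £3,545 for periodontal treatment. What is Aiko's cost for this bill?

£1,636.25

Nothing has been paid toward the £1,000 deductible, so the first £1,000 of this charge is applied there.
That leaves £3,545 − £1,000 = £2,545 for coinsurance.
Patient's 25% share of £2,545 is £636.25.
Patient responsibility before any cap: £1,000 + £636.25 = £1,636.25.
Cumulative spending £0 + £1,636.25 = £1,636.25 stays under the £4,350 maximum.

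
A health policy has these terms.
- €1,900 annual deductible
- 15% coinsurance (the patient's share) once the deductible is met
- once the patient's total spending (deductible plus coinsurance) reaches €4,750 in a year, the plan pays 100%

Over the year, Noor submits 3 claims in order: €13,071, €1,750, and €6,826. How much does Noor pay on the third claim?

€911.85

#1 (€13,071): deductible takes €1,900, €11,171 remains; 15% of €11,171 = €1,675.65. Patient pays €3,575.65; OOP now €3,575.65.
#2 (€1,750): deductible already satisfied, so patient's share is 15% × €1,750 = €262.50. Patient pays €262.50; OOP now €3,838.15.
#3 (€6,826): deductible already satisfied, so patient's share is 15% × €6,826 = €1,023.90. Adding that to €3,838.15 gives €4,862.05, past the €4,750 cap; patient pays only €4,750 − €3,838.15 = €911.85.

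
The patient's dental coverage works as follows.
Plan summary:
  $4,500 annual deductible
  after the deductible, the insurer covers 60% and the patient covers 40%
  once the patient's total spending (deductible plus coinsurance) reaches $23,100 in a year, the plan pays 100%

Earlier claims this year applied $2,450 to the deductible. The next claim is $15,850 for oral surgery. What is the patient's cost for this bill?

Deductible still to meet: $4,500 − $2,450 = $2,050.
That leaves $15,850 − $2,050 = $13,800 for coinsurance.
Patient's 40% share of $13,800 is $5,520.
That puts the patient's cost at $2,050 + $5,520 = $7,570 before any cap.
Year-to-date out-of-pocket becomes $2,450 + $7,570 = $10,020, still under the $23,100 maximum, so no cap applies.

$7,570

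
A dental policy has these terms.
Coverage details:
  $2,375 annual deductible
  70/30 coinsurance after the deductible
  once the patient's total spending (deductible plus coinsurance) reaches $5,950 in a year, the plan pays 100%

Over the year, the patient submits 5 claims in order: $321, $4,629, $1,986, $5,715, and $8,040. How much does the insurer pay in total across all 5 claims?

$14,741

Claim 1 — $321: fully absorbed by the deductible. Patient pays $321; OOP now $321. Insurer: $321 − $321 = $0.
Claim 2 — $4,629: $2,054 to deductible, leaving $2,575; patient's 30% is $772.50. Cost to patient: $2,826.50. OOP to date $3,147.50. Plan pays $4,629 − $2,826.50 = $1,802.50.
Claim 3 — $1,986: 30% coinsurance on $1,986 = $595.80. Patient pays $595.80; OOP now $3,743.30. Insurer: $1,986 − $595.80 = $1,390.20.
Claim 4 — $5,715: deductible already satisfied, so patient's share is 30% × $5,715 = $1,714.50. Cost to patient: $1,714.50. OOP to date $5,457.80. Insurer: $5,715 − $1,714.50 = $4,000.50.
Claim 5 — $8,040: deductible met; 30% of $8,040 = $2,412. OOP would hit $7,869.80 > $5,950, so the cap limits the patient to $5,950 − $5,457.80 = $492.20. Insurer: $8,040 − $492.20 = $7,547.80.
Insurer total: $0 + $1,802.50 + $1,390.20 + $4,000.50 + $7,547.80 = $14,741.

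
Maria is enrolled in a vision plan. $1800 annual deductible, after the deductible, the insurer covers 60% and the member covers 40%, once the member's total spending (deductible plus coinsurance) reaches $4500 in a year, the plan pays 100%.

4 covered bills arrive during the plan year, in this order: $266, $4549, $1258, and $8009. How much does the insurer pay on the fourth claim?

Claim 1 — $266: entire amount goes to the deductible. Member pays $266; OOP now $266. Insurer: $266 − $266 = $0.
Claim 2 — $4549: deductible takes $1534, $3015 remains; member's 40% is $1206. Cost to member: $2740. OOP to date $3006. Plan pays $4549 − $2740 = $1809.
Claim 3 — $1258: deductible already satisfied, so member's share is 40% × $1258 = $503.20. Cost to member: $503.20. OOP to date $3509.20. Insurer: $1258 − $503.20 = $754.80.
Claim 4 — $8009: deductible met; 40% of $8009 = $3203.60. Adding that to $3509.20 gives $6712.80, past the $4500 cap; member pays only $4500 − $3509.20 = $990.80. Insurer: $8009 − $990.80 = $7018.20.

$7018.20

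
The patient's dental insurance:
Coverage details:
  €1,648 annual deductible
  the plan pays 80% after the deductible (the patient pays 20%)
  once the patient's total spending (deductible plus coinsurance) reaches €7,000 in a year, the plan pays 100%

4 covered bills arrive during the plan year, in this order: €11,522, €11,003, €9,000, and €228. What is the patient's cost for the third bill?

#1 (€11,522): €1,648 to deductible, leaving €9,874; 20% of €9,874 = €1,974.80. Patient pays €3,622.80; OOP now €3,622.80.
#2 (€11,003): deductible met; 20% of €11,003 = €2,200.60. Cost to patient: €2,200.60. OOP to date €5,823.40.
#3 (€9,000): 20% coinsurance on €9,000 = €1,800. Adding that to €5,823.40 gives €7,623.40, past the €7,000 cap; patient pays only €7,000 − €5,823.40 = €1,176.60.

€1,176.60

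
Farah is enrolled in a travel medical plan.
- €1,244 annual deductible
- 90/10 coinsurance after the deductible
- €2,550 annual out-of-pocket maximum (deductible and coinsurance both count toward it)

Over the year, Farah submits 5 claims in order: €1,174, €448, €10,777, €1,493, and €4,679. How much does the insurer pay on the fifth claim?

#1 (€1,174): entire amount goes to the deductible. Traveler pays €1,174; OOP now €1,174. Insurer: €1,174 − €1,174 = €0.
#2 (€448): €70 finishes the deductible; €378 goes to coinsurance; 10% of €378 = €37.80. Traveler owes €107.80 (running OOP €1,281.80). Insurer: €448 − €107.80 = €340.20.
#3 (€10,777): deductible already satisfied, so traveler's share is 10% × €10,777 = €1,077.70. Cost to traveler: €1,077.70. OOP to date €2,359.50. Insurer: €10,777 − €1,077.70 = €9,699.30.
#4 (€1,493): deductible met; 10% of €1,493 = €149.30. Traveler owes €149.30 (running OOP €2,508.80). Insurer: €1,493 − €149.30 = €1,343.70.
#5 (€4,679): deductible met; 10% of €4,679 = €467.90. Adding that to €2,508.80 gives €2,976.70, past the €2,550 cap; traveler pays only €2,550 − €2,508.80 = €41.20. Insurer: €4,679 − €41.20 = €4,637.80.

€4,637.80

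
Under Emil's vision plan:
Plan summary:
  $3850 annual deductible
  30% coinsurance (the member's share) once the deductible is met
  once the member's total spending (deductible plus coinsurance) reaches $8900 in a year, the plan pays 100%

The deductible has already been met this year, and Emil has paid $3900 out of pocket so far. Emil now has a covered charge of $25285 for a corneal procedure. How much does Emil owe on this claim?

$5000

The deductible is already satisfied, so the full bill goes to coinsurance.
Coinsurance: $25285 × 30% = $7585.50.
Year-to-date out-of-pocket would reach $3900 + $7585.50 = $11485.50, above the $8900 maximum, so the member pays only $8900 − $3900 = $5000.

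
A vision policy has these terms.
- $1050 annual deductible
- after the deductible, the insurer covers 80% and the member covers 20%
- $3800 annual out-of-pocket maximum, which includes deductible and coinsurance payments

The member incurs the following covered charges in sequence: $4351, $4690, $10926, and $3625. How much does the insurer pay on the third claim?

$9774.20

Bill 1, $4351: $1050 finishes the deductible; $3301 goes to coinsurance; member's 20% is $660.20. Member pays $1710.20; OOP now $1710.20. Insurer: $4351 − $1710.20 = $2640.80.
Bill 2, $4690: 20% coinsurance on $4690 = $938. Cost to member: $938. OOP to date $2648.20. Plan pays $4690 − $938 = $3752.
Bill 3, $10926: 20% coinsurance on $10926 = $2185.20. Adding that to $2648.20 gives $4833.40, past the $3800 cap; member pays only $3800 − $2648.20 = $1151.80. Insurer: $10926 − $1151.80 = $9774.20.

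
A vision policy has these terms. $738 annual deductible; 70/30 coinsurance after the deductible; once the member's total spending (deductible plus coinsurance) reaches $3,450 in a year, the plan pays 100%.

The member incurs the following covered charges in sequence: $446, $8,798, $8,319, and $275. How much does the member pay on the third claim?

$160.20

Claim 1 ($446): all of it applies to the deductible. Member owes $446 (running OOP $446).
Claim 2 ($8,798): deductible takes $292, $8,506 remains; member's 30% is $2,551.80. Cost to member: $2,843.80. OOP to date $3,289.80.
Claim 3 ($8,319): deductible met; 30% of $8,319 = $2,495.70. OOP would hit $5,785.50 > $3,450, so the cap limits the member to $3,450 − $3,289.80 = $160.20.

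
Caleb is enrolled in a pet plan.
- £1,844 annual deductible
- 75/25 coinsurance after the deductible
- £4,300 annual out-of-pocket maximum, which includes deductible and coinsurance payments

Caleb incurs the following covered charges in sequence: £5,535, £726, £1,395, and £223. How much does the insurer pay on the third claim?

£1,046.25

Claim 1 (£5,535): £1,844 finishes the deductible; £3,691 goes to coinsurance; 25% of £3,691 = £922.75. Owner owes £2,766.75 (running OOP £2,766.75). Plan pays £5,535 − £2,766.75 = £2,768.25.
Claim 2 (£726): deductible already satisfied, so owner's share is 25% × £726 = £181.50. Owner owes £181.50 (running OOP £2,948.25). Insurer: £726 − £181.50 = £544.50.
Claim 3 (£1,395): deductible met; 25% of £1,395 = £348.75. Cost to owner: £348.75. OOP to date £3,297. Insurer: £1,395 − £348.75 = £1,046.25.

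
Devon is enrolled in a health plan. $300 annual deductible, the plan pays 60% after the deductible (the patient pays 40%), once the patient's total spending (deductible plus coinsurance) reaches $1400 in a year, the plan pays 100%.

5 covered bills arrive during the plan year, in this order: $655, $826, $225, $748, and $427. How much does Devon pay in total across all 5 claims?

$1332.40

Claim 1 — $655: $300 to deductible, leaving $355; 40% of $355 = $142. Patient owes $442 (running OOP $442).
Claim 2 — $826: deductible met; 40% of $826 = $330.40. Patient pays $330.40; OOP now $772.40.
Claim 3 — $225: deductible already satisfied, so patient's share is 40% × $225 = $90. Cost to patient: $90. OOP to date $862.40.
Claim 4 — $748: 40% coinsurance on $748 = $299.20. Cost to patient: $299.20. OOP to date $1161.60.
Claim 5 — $427: 40% coinsurance on $427 = $170.80. Patient pays $170.80; OOP now $1332.40.
Total paid by the patient: $442 + $330.40 + $90 + $299.20 + $170.80 = $1332.40.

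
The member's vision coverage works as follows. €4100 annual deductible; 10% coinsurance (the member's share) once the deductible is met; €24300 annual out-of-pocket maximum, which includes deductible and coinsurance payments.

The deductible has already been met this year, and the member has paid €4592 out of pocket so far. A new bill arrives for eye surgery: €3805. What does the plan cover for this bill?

With the deductible met, the entire €3805 is subject to coinsurance.
10% of €3805 = €380.50 falls to the member.
Total out-of-pocket so far would be €4592 + €380.50 = €4972.50, below the €24300 cap — no reduction.
The plan picks up €3805 − €380.50 = €3424.50.

€3424.50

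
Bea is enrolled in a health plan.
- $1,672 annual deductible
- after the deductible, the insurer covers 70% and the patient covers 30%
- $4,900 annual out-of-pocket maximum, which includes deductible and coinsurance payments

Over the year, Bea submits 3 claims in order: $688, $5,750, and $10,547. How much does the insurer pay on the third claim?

Claim 1 ($688): entire amount goes to the deductible. Patient owes $688 (running OOP $688). Plan pays $688 − $688 = $0.
Claim 2 ($5,750): $984 to deductible, leaving $4,766; coinsurance $4,766 × 30% = $1,429.80. Patient pays $2,413.80; OOP now $3,101.80. Insurer: $5,750 − $2,413.80 = $3,336.20.
Claim 3 ($10,547): deductible already satisfied, so patient's share is 30% × $10,547 = $3,164.10. That would push OOP to $6,265.90, over the $4,900 cap, so patient pays $4,900 − $3,101.80 = $1,798.20. Insurer: $10,547 − $1,798.20 = $8,748.80.

$8,748.80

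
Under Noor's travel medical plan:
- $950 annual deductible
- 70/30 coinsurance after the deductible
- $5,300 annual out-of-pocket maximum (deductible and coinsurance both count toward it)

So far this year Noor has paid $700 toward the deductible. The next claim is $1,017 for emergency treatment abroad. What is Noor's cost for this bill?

$480.10

$700 of the $950 deductible is already met, leaving $250.
That leaves $1,017 − $250 = $767 for coinsurance.
Traveler's 30% share of $767 is $230.10.
Traveler responsibility before any cap: $250 + $230.10 = $480.10.
Cumulative spending $700 + $480.10 = $1,180.10 stays under the $5,300 maximum.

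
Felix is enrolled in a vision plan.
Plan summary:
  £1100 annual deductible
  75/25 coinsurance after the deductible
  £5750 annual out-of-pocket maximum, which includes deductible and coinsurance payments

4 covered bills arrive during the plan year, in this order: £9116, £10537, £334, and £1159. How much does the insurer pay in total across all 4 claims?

£15396

Claim 1 (£9116): deductible takes £1100, £8016 remains; coinsurance £8016 × 25% = £2004. Member pays £3104; OOP now £3104. Plan pays £9116 − £3104 = £6012.
Claim 2 (£10537): 25% coinsurance on £10537 = £2634.25. Member owes £2634.25 (running OOP £5738.25). Insurer: £10537 − £2634.25 = £7902.75.
Claim 3 (£334): 25% coinsurance on £334 = £83.50. OOP would hit £5821.75 > £5750, so the cap limits the member to £5750 − £5738.25 = £11.75. Insurer: £334 − £11.75 = £322.25.
Claim 4 (£1159): deductible already satisfied, so member's share is 25% × £1159 = £289.75. That would push OOP to £6039.75, over the £5750 cap, so member pays £5750 − £5750 = £0. Insurer: £1159 − £0 = £1159.
Insurer total = bills − member's total = £21146 − £5750 = £15396.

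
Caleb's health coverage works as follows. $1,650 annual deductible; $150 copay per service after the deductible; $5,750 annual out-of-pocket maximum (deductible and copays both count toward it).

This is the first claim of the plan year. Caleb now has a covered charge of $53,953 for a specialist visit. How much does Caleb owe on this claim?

$1,800

The full $1,650 deductible is still open; $1,650 of this bill applies to it.
The remaining $52,303 (= $53,953 − $1,650) moves to the copay.
Copay on this service: $150.
So the patient owes $1,650 + $150 = $1,800 before any cap.
Total out-of-pocket so far would be $0 + $1,800 = $1,800, below the $5,750 cap — no reduction.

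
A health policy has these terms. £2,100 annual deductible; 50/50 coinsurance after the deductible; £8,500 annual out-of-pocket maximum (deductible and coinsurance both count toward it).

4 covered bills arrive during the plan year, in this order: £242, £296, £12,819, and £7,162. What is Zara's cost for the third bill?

£7,190.50

Claim 1 (£242): entire amount goes to the deductible. Patient pays £242; OOP now £242.
Claim 2 (£296): all of it applies to the deductible. Patient owes £296 (running OOP £538).
Claim 3 (£12,819): £1,562 to deductible, leaving £11,257; coinsurance £11,257 × 50% = £5,628.50. Cost to patient: £7,190.50. OOP to date £7,728.50.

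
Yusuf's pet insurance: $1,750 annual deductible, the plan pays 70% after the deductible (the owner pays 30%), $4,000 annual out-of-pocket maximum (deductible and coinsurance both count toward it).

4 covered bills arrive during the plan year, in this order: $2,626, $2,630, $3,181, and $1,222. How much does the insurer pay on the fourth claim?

$978.10

Bill 1, $2,626: $1,750 to deductible, leaving $876; owner's 30% is $262.80. Cost to owner: $2,012.80. OOP to date $2,012.80. Plan pays $2,626 − $2,012.80 = $613.20.
Bill 2, $2,630: 30% coinsurance on $2,630 = $789. Owner pays $789; OOP now $2,801.80. Plan pays $2,630 − $789 = $1,841.
Bill 3, $3,181: deductible already satisfied, so owner's share is 30% × $3,181 = $954.30. Owner owes $954.30 (running OOP $3,756.10). Plan pays $3,181 − $954.30 = $2,226.70.
Bill 4, $1,222: 30% coinsurance on $1,222 = $366.60. OOP would hit $4,122.70 > $4,000, so the cap limits the owner to $4,000 − $3,756.10 = $243.90. Plan pays $1,222 − $243.90 = $978.10.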